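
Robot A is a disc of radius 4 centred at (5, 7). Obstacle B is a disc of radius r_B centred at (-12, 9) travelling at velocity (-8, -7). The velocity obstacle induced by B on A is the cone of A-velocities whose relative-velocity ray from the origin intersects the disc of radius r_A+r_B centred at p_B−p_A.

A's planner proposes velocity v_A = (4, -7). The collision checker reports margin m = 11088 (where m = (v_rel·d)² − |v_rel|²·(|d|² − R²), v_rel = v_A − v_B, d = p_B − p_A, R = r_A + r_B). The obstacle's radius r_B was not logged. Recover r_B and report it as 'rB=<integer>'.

m = 11088
d = (-17, 2);  v_rel = (12, 0),  |v_rel|² = 144
v_rel×d = (12)·(2) − (0)·(-17) = 24
since m = R²·144 − 24²:  R² = (576 + 11088) / 144 = 81
R = √81 = 9  ⇒  r_B = 9 − 4 = 5

rB=5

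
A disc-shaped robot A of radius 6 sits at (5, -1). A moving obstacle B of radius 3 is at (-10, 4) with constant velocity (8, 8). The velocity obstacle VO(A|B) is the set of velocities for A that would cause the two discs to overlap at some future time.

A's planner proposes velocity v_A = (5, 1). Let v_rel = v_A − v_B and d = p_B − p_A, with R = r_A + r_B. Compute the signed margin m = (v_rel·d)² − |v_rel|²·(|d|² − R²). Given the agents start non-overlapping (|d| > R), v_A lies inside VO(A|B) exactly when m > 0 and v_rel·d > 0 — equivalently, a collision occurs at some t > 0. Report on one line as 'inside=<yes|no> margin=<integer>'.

d = (-15, 5),  |d|² = 250;  R = 6+3 = 9,  c = 250−9² = 169
v_rel = (-3, -7),  |v_rel|² = 58;  v_rel·d = (-3)·(-15) + (-7)·(5) = 10
58·t² − 20·t + 169 = 0  ⇒  m = 10² − 58·169 = -9702
m = -9702 < 0,  v_rel·d = 10 > 0  ⇒  outside

inside=no margin=-9702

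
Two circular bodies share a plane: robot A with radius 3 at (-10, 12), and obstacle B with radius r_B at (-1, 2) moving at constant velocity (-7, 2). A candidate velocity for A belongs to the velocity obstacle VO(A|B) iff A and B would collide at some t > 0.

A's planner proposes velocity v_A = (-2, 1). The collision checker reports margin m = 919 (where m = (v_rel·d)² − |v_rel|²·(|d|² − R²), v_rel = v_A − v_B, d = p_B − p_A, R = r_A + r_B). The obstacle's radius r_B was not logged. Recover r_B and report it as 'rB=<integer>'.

m = 919
d = (9, -10);  v_rel = (5, -1),  |v_rel|² = 26
v_rel×d = (5)·(-10) − (-1)·(9) = -41
since m = R²·26 − (-41)²:  R² = (1681 + 919) / 26 = 100
R = √100 = 10  ⇒  r_B = 10 − 3 = 7

rB=7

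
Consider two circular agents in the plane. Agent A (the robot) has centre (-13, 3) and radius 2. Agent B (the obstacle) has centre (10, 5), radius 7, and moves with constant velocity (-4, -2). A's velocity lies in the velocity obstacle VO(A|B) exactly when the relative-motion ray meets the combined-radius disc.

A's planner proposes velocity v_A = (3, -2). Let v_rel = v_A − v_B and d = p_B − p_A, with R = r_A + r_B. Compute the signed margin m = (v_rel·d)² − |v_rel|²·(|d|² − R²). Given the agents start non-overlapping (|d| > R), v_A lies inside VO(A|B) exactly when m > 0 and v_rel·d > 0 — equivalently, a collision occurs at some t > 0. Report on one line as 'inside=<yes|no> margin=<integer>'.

d = (23, 2),  |d|² = 533;  R = 2+7 = 9,  c = 533−9² = 452
v_rel = (7, 0),  |v_rel|² = 49;  v_rel·d = (7)·(23) + (0)·(2) = 161
49·t² − 322·t + 452 = 0  ⇒  m = 161² − 49·452 = 3773
m = 3773 > 0,  v_rel·d = 161 > 0  ⇒  inside

inside=yes margin=3773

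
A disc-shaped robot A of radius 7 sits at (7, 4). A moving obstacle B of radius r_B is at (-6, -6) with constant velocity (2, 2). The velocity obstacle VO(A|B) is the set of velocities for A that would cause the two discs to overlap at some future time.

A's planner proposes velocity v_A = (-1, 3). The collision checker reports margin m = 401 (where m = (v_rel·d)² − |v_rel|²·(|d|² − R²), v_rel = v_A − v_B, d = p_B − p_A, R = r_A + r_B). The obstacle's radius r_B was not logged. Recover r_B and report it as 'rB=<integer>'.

m = 401
d = (-13, -10);  v_rel = (-3, 1),  |v_rel|² = 10
v_rel×d = (-3)·(-10) − (1)·(-13) = 43
since m = R²·10 − 43²:  R² = (1849 + 401) / 10 = 225
R = √225 = 15  ⇒  r_B = 15 − 7 = 8

rB=8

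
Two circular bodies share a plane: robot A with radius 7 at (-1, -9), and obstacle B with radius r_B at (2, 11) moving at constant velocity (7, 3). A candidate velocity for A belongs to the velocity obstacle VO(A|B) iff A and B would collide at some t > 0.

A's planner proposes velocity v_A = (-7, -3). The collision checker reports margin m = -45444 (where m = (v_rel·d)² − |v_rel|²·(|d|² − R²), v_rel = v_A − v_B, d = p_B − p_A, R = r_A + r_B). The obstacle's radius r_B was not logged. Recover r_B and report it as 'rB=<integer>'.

m = -45444
d = (3, 20);  v_rel = (-14, -6),  |v_rel|² = 232
v_rel×d = (-14)·(20) − (-6)·(3) = -262
since m = R²·232 − (-262)²:  R² = (68644 + -45444) / 232 = 100
R = √100 = 10  ⇒  r_B = 10 − 7 = 3

rB=3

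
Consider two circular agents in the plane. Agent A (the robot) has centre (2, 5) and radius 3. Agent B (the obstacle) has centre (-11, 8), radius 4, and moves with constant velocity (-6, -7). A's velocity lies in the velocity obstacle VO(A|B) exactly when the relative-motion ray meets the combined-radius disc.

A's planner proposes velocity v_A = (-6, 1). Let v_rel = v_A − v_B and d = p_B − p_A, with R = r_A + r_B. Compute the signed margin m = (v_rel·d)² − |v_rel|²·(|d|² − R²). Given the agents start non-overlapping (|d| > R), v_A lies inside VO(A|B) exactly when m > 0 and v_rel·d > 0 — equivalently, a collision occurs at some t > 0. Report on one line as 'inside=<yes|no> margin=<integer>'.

d = (-13, 3),  |d|² = 178;  R = 3+4 = 7,  c = 178−7² = 129
v_rel = (0, 8),  |v_rel|² = 64;  v_rel·d = (0)·(-13) + (8)·(3) = 24
64·t² − 48·t + 129 = 0  ⇒  m = 24² − 64·129 = -7680
m = -7680 < 0,  v_rel·d = 24 > 0  ⇒  outside

inside=no margin=-7680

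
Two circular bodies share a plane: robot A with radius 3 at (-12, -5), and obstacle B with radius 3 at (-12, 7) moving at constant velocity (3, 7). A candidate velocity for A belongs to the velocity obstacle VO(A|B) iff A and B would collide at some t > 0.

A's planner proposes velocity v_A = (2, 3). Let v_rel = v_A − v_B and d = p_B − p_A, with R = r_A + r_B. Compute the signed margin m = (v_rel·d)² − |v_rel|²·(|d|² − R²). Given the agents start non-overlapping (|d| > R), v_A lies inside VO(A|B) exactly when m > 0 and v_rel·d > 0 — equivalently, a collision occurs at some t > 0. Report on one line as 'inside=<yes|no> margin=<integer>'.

d = (0, 12),  |d|² = 144;  R = 3+3 = 6,  c = 144−6² = 108
v_rel = (-1, -4),  |v_rel|² = 17;  v_rel·d = (-1)·(0) + (-4)·(12) = -48
17·t² + 96·t + 108 = 0  ⇒  m = (-48)² − 17·108 = 468
m = 468 > 0,  v_rel·d = -48 < 0  ⇒  outside

inside=no margin=468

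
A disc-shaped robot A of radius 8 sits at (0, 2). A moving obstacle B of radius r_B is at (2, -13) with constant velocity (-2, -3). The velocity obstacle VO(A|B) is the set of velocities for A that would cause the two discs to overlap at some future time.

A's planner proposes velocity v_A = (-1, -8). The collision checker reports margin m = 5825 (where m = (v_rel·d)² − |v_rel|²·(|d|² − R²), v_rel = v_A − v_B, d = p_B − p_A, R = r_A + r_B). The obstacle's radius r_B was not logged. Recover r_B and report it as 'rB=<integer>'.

m = 5825
d = (2, -15);  v_rel = (1, -5),  |v_rel|² = 26
v_rel×d = (1)·(-15) − (-5)·(2) = -5
since m = R²·26 − (-5)²:  R² = (25 + 5825) / 26 = 225
R = √225 = 15  ⇒  r_B = 15 − 8 = 7

rB=7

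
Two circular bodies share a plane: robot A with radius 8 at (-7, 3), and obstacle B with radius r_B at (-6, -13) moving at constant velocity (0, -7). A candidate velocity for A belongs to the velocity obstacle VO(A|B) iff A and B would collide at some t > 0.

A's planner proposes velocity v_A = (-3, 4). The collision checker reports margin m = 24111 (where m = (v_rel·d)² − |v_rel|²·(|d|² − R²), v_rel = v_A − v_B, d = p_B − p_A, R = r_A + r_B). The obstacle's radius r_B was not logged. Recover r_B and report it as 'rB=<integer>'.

m = 24111
d = (1, -16);  v_rel = (-3, 11),  |v_rel|² = 130
v_rel×d = (-3)·(-16) − (11)·(1) = 37
since m = R²·130 − 37²:  R² = (1369 + 24111) / 130 = 196
R = √196 = 14  ⇒  r_B = 14 − 8 = 6

rB=6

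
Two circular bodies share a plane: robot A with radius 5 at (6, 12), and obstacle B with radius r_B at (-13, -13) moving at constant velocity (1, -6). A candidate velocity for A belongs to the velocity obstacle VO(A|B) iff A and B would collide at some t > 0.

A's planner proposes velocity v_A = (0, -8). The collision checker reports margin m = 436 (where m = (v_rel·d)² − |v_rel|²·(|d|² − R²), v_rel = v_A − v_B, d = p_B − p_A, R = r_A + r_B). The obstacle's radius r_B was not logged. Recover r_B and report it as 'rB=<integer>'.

m = 436
d = (-19, -25);  v_rel = (-1, -2),  |v_rel|² = 5
v_rel×d = (-1)·(-25) − (-2)·(-19) = -13
since m = R²·5 − (-13)²:  R² = (169 + 436) / 5 = 121
R = √121 = 11  ⇒  r_B = 11 − 5 = 6

rB=6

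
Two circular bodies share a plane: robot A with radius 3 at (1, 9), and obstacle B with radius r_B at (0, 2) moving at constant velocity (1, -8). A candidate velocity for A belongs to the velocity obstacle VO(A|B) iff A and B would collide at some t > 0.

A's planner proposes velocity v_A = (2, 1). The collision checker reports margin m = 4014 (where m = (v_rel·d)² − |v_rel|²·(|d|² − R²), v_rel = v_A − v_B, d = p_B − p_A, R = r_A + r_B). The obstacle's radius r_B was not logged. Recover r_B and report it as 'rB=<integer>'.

m = 4014
d = (-1, -7);  v_rel = (1, 9),  |v_rel|² = 82
v_rel×d = (1)·(-7) − (9)·(-1) = 2
since m = R²·82 − 2²:  R² = (4 + 4014) / 82 = 49
R = √49 = 7  ⇒  r_B = 7 − 3 = 4

rB=4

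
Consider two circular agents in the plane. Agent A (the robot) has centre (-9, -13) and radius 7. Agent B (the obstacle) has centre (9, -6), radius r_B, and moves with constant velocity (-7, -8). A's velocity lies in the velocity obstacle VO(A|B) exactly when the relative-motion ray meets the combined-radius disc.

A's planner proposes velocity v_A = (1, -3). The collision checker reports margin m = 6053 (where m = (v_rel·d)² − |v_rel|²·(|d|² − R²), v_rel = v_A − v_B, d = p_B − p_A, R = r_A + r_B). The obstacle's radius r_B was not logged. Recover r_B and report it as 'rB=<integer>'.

m = 6053
d = (18, 7);  v_rel = (8, 5),  |v_rel|² = 89
v_rel×d = (8)·(7) − (5)·(18) = -34
since m = R²·89 − (-34)²:  R² = (1156 + 6053) / 89 = 81
R = √81 = 9  ⇒  r_B = 9 − 7 = 2

rB=2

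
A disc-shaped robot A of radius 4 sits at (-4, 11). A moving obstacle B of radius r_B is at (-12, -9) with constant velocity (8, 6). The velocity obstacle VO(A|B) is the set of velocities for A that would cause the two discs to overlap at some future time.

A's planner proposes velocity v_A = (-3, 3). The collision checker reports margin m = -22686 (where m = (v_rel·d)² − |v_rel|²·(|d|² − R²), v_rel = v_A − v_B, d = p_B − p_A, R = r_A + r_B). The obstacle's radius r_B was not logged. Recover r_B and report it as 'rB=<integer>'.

m = -22686
d = (-8, -20);  v_rel = (-11, -3),  |v_rel|² = 130
v_rel×d = (-11)·(-20) − (-3)·(-8) = 196
since m = R²·130 − 196²:  R² = (38416 + -22686) / 130 = 121
R = √121 = 11  ⇒  r_B = 11 − 4 = 7

rB=7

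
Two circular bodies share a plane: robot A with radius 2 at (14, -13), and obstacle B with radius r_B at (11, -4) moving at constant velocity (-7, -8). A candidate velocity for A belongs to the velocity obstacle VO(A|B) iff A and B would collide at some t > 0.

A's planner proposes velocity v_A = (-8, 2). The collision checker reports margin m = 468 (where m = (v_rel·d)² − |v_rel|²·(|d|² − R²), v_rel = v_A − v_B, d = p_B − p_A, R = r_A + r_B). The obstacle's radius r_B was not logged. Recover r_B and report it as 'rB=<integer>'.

m = 468
d = (-3, 9);  v_rel = (-1, 10),  |v_rel|² = 101
v_rel×d = (-1)·(9) − (10)·(-3) = 21
since m = R²·101 − 21²:  R² = (441 + 468) / 101 = 9
R = √9 = 3  ⇒  r_B = 3 − 2 = 1

rB=1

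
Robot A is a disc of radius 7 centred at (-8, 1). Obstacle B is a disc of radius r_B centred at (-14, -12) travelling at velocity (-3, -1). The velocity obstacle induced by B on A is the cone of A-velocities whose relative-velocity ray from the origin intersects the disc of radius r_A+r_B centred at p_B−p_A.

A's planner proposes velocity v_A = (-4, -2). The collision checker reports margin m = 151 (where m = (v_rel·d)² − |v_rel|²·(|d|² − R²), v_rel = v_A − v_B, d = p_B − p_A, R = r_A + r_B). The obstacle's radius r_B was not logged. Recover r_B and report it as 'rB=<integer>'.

m = 151
d = (-6, -13);  v_rel = (-1, -1),  |v_rel|² = 2
v_rel×d = (-1)·(-13) − (-1)·(-6) = 7
since m = R²·2 − 7²:  R² = (49 + 151) / 2 = 100
R = √100 = 10  ⇒  r_B = 10 − 7 = 3

rB=3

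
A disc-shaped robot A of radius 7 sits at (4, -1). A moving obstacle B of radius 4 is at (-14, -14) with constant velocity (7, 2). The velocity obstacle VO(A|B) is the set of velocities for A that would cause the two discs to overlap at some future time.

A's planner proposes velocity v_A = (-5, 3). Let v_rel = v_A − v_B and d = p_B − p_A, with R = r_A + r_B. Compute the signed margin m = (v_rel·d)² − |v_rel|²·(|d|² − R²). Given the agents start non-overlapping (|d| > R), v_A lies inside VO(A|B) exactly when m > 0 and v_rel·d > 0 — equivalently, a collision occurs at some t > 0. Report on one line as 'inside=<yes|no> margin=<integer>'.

d = (-18, -13),  |d|² = 493;  R = 7+4 = 11,  c = 493−11² = 372
v_rel = (-12, 1),  |v_rel|² = 145;  v_rel·d = (-12)·(-18) + (1)·(-13) = 203
145·t² − 406·t + 372 = 0  ⇒  m = 203² − 145·372 = -12731
m = -12731 < 0,  v_rel·d = 203 > 0  ⇒  outside

inside=no margin=-12731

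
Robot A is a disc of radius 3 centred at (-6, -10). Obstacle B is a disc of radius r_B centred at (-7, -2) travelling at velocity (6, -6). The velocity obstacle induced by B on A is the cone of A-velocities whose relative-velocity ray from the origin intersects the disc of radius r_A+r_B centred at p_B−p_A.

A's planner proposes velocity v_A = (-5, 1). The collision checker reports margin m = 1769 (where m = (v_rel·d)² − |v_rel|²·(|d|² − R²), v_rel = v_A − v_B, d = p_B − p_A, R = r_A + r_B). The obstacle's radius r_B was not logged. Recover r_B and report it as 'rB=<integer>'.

m = 1769
d = (-1, 8);  v_rel = (-11, 7),  |v_rel|² = 170
v_rel×d = (-11)·(8) − (7)·(-1) = -81
since m = R²·170 − (-81)²:  R² = (6561 + 1769) / 170 = 49
R = √49 = 7  ⇒  r_B = 7 − 3 = 4

rB=4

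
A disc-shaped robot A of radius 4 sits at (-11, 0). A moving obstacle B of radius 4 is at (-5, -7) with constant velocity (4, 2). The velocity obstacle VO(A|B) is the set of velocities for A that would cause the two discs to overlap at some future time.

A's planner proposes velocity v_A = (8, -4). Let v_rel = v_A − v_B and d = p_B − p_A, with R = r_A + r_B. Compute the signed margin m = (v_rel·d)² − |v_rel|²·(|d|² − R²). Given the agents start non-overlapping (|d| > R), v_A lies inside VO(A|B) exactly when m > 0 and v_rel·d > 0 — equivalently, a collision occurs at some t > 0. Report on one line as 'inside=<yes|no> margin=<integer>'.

d = (6, -7),  |d|² = 85;  R = 4+4 = 8,  c = 85−8² = 21
v_rel = (4, -6),  |v_rel|² = 52;  v_rel·d = (4)·(6) + (-6)·(-7) = 66
52·t² − 132·t + 21 = 0  ⇒  m = 66² − 52·21 = 3264
m = 3264 > 0,  v_rel·d = 66 > 0  ⇒  inside

inside=yes margin=3264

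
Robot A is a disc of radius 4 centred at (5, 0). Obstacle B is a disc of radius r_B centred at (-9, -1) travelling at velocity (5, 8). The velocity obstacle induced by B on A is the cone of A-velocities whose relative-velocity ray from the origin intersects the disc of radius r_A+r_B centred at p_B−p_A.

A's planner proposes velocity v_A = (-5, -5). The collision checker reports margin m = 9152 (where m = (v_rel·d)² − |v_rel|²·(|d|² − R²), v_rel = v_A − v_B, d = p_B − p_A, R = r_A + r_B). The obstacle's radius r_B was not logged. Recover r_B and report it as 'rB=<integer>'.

m = 9152
d = (-14, -1);  v_rel = (-10, -13),  |v_rel|² = 269
v_rel×d = (-10)·(-1) − (-13)·(-14) = -172
since m = R²·269 − (-172)²:  R² = (29584 + 9152) / 269 = 144
R = √144 = 12  ⇒  r_B = 12 − 4 = 8

rB=8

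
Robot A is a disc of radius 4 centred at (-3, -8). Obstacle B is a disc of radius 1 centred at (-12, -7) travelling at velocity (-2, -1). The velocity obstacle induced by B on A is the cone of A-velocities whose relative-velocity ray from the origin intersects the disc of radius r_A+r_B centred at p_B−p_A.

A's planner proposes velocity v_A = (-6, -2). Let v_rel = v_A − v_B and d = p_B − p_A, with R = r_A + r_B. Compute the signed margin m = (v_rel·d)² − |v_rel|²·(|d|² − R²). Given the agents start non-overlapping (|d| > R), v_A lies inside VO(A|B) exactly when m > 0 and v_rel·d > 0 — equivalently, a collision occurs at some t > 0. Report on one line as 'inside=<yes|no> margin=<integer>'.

d = (-9, 1),  |d|² = 82;  R = 4+1 = 5,  c = 82−5² = 57
v_rel = (-4, -1),  |v_rel|² = 17;  v_rel·d = (-4)·(-9) + (-1)·(1) = 35
17·t² − 70·t + 57 = 0  ⇒  m = 35² − 17·57 = 256
m = 256 > 0,  v_rel·d = 35 > 0  ⇒  inside

inside=yes margin=256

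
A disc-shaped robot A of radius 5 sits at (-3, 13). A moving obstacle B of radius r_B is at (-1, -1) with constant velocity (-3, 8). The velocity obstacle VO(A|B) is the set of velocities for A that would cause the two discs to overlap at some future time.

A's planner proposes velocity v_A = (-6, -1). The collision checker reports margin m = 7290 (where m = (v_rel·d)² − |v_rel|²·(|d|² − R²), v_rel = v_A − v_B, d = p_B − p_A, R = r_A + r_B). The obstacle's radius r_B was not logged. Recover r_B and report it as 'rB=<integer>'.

m = 7290
d = (2, -14);  v_rel = (-3, -9),  |v_rel|² = 90
v_rel×d = (-3)·(-14) − (-9)·(2) = 60
since m = R²·90 − 60²:  R² = (3600 + 7290) / 90 = 121
R = √121 = 11  ⇒  r_B = 11 − 5 = 6

rB=6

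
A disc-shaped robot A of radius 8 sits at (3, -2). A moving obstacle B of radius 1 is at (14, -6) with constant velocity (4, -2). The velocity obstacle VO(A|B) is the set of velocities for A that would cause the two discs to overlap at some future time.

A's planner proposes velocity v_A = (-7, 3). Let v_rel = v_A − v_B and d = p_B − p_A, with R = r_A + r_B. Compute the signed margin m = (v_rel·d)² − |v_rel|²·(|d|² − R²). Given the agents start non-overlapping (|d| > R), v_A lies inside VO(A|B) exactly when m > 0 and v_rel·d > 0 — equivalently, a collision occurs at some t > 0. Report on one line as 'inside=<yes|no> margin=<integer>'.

d = (11, -4),  |d|² = 137;  R = 8+1 = 9,  c = 137−9² = 56
v_rel = (-11, 5),  |v_rel|² = 146;  v_rel·d = (-11)·(11) + (5)·(-4) = -141
146·t² + 282·t + 56 = 0  ⇒  m = (-141)² − 146·56 = 11705
m = 11705 > 0,  v_rel·d = -141 < 0  ⇒  outside

inside=no margin=11705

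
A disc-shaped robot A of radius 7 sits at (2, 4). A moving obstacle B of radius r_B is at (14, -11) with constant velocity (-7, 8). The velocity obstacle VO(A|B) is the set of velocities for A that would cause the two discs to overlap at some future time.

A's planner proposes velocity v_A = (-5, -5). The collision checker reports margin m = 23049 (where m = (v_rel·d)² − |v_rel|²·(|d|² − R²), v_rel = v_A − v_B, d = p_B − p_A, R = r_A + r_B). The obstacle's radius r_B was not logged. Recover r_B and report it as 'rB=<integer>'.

m = 23049
d = (12, -15);  v_rel = (2, -13),  |v_rel|² = 173
v_rel×d = (2)·(-15) − (-13)·(12) = 126
since m = R²·173 − 126²:  R² = (15876 + 23049) / 173 = 225
R = √225 = 15  ⇒  r_B = 15 − 7 = 8

rB=8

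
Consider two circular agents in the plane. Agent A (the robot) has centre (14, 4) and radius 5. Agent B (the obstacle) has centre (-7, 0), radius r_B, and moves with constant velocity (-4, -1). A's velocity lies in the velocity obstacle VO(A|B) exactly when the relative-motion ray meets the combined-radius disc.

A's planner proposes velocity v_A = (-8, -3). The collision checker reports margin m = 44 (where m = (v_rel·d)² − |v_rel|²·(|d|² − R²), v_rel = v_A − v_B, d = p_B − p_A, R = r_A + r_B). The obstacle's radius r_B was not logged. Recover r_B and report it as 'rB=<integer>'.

m = 44
d = (-21, -4);  v_rel = (-4, -2),  |v_rel|² = 20
v_rel×d = (-4)·(-4) − (-2)·(-21) = -26
since m = R²·20 − (-26)²:  R² = (676 + 44) / 20 = 36
R = √36 = 6  ⇒  r_B = 6 − 5 = 1

rB=1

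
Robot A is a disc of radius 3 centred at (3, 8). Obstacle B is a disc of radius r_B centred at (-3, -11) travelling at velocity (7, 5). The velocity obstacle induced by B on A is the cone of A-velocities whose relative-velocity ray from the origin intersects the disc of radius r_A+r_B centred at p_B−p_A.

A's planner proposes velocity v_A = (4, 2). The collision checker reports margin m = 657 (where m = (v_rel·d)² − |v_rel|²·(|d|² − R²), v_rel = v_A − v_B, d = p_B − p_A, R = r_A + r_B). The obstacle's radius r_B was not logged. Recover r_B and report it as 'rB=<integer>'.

m = 657
d = (-6, -19);  v_rel = (-3, -3),  |v_rel|² = 18
v_rel×d = (-3)·(-19) − (-3)·(-6) = 39
since m = R²·18 − 39²:  R² = (1521 + 657) / 18 = 121
R = √121 = 11  ⇒  r_B = 11 − 3 = 8

rB=8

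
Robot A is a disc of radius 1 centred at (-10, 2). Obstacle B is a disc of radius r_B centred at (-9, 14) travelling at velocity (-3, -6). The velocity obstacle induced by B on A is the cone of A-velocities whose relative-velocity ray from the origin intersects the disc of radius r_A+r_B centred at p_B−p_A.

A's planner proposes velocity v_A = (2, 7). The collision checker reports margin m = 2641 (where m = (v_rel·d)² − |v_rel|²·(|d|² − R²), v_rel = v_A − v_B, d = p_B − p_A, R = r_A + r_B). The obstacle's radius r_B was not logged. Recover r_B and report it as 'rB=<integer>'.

m = 2641
d = (1, 12);  v_rel = (5, 13),  |v_rel|² = 194
v_rel×d = (5)·(12) − (13)·(1) = 47
since m = R²·194 − 47²:  R² = (2209 + 2641) / 194 = 25
R = √25 = 5  ⇒  r_B = 5 − 1 = 4

rB=4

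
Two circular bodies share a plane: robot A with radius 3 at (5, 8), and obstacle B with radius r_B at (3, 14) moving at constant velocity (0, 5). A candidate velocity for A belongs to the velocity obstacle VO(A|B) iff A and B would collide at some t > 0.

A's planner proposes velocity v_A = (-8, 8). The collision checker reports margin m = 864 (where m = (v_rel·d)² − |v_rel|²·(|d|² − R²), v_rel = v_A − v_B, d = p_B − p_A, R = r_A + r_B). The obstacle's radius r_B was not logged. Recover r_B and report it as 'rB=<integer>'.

m = 864
d = (-2, 6);  v_rel = (-8, 3),  |v_rel|² = 73
v_rel×d = (-8)·(6) − (3)·(-2) = -42
since m = R²·73 − (-42)²:  R² = (1764 + 864) / 73 = 36
R = √36 = 6  ⇒  r_B = 6 − 3 = 3

rB=3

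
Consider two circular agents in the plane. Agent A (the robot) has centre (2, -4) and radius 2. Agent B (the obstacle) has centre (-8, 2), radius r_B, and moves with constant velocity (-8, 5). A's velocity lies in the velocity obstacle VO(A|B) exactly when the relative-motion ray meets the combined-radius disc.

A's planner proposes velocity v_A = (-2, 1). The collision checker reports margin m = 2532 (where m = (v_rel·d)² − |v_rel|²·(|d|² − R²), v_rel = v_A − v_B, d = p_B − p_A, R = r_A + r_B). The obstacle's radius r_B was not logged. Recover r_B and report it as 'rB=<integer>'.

m = 2532
d = (-10, 6);  v_rel = (6, -4),  |v_rel|² = 52
v_rel×d = (6)·(6) − (-4)·(-10) = -4
since m = R²·52 − (-4)²:  R² = (16 + 2532) / 52 = 49
R = √49 = 7  ⇒  r_B = 7 − 2 = 5

rB=5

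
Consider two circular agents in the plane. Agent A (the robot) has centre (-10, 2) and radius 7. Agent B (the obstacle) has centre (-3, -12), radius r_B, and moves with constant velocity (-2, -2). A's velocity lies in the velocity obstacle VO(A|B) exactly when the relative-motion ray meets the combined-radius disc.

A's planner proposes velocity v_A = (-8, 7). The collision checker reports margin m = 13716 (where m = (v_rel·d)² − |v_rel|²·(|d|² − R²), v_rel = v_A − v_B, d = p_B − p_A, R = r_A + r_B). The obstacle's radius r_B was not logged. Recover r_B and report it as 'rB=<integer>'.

m = 13716
d = (7, -14);  v_rel = (-6, 9),  |v_rel|² = 117
v_rel×d = (-6)·(-14) − (9)·(7) = 21
since m = R²·117 − 21²:  R² = (441 + 13716) / 117 = 121
R = √121 = 11  ⇒  r_B = 11 − 7 = 4

rB=4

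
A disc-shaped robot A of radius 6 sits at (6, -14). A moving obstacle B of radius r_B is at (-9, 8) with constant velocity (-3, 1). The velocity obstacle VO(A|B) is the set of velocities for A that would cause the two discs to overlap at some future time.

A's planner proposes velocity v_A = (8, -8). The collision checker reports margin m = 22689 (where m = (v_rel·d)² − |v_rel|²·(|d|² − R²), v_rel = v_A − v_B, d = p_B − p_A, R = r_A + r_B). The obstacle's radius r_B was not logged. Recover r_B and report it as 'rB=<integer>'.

m = 22689
d = (-15, 22);  v_rel = (11, -9),  |v_rel|² = 202
v_rel×d = (11)·(22) − (-9)·(-15) = 107
since m = R²·202 − 107²:  R² = (11449 + 22689) / 202 = 169
R = √169 = 13  ⇒  r_B = 13 − 6 = 7

rB=7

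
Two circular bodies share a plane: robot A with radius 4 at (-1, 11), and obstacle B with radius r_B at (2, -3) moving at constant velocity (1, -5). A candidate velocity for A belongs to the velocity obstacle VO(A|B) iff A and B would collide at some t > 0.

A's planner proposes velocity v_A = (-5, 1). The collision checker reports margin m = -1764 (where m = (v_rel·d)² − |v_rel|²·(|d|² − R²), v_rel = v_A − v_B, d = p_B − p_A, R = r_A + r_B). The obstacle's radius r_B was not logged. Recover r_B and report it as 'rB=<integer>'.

m = -1764
d = (3, -14);  v_rel = (-6, 6),  |v_rel|² = 72
v_rel×d = (-6)·(-14) − (6)·(3) = 66
since m = R²·72 − 66²:  R² = (4356 + -1764) / 72 = 36
R = √36 = 6  ⇒  r_B = 6 − 4 = 2

rB=2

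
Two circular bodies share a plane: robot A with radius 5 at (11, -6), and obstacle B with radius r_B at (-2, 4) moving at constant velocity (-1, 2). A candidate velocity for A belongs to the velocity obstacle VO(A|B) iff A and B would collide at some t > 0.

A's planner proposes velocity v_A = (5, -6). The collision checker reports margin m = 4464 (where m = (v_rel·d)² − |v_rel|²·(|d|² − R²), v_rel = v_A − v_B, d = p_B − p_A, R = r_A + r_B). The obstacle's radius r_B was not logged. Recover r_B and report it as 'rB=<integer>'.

m = 4464
d = (-13, 10);  v_rel = (6, -8),  |v_rel|² = 100
v_rel×d = (6)·(10) − (-8)·(-13) = -44
since m = R²·100 − (-44)²:  R² = (1936 + 4464) / 100 = 64
R = √64 = 8  ⇒  r_B = 8 − 5 = 3

rB=3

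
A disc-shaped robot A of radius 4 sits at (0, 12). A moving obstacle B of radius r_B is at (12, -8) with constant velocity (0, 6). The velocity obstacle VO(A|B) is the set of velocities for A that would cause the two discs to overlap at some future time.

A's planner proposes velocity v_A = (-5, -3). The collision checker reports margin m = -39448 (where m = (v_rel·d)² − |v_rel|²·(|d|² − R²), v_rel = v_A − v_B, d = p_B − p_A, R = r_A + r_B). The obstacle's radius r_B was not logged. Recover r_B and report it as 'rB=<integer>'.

m = -39448
d = (12, -20);  v_rel = (-5, -9),  |v_rel|² = 106
v_rel×d = (-5)·(-20) − (-9)·(12) = 208
since m = R²·106 − 208²:  R² = (43264 + -39448) / 106 = 36
R = √36 = 6  ⇒  r_B = 6 − 4 = 2

rB=2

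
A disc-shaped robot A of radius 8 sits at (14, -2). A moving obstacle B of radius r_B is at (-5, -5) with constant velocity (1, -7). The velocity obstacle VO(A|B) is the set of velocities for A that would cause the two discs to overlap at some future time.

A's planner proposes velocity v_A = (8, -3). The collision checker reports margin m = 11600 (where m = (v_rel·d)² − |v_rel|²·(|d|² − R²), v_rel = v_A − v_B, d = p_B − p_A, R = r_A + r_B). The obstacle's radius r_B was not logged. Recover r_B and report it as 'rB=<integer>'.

m = 11600
d = (-19, -3);  v_rel = (7, 4),  |v_rel|² = 65
v_rel×d = (7)·(-3) − (4)·(-19) = 55
since m = R²·65 − 55²:  R² = (3025 + 11600) / 65 = 225
R = √225 = 15  ⇒  r_B = 15 − 8 = 7

rB=7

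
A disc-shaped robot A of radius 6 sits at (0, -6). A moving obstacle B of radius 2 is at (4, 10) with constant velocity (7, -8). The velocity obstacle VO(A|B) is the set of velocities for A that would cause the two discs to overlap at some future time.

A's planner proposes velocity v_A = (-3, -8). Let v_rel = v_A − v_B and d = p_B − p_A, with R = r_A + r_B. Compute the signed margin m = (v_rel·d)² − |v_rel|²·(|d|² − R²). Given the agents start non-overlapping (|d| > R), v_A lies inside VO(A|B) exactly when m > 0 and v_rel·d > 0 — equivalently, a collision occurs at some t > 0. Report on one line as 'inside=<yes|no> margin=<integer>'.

d = (4, 16),  |d|² = 272;  R = 6+2 = 8,  c = 272−8² = 208
v_rel = (-10, 0),  |v_rel|² = 100;  v_rel·d = (-10)·(4) + (0)·(16) = -40
100·t² + 80·t + 208 = 0  ⇒  m = (-40)² − 100·208 = -19200
m = -19200 < 0,  v_rel·d = -40 < 0  ⇒  outside

inside=no margin=-19200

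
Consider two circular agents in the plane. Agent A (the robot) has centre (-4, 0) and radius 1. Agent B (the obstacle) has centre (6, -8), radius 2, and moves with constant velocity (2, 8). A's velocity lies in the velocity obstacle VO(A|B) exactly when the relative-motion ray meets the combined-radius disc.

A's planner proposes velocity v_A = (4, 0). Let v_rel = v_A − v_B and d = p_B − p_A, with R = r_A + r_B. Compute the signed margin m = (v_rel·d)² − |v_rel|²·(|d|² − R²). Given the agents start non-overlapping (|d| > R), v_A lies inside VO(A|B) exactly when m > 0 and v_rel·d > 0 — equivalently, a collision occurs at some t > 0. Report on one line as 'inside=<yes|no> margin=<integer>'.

d = (10, -8),  |d|² = 164;  R = 1+2 = 3,  c = 164−3² = 155
v_rel = (2, -8),  |v_rel|² = 68;  v_rel·d = (2)·(10) + (-8)·(-8) = 84
68·t² − 168·t + 155 = 0  ⇒  m = 84² − 68·155 = -3484
m = -3484 < 0,  v_rel·d = 84 > 0  ⇒  outside

inside=no margin=-3484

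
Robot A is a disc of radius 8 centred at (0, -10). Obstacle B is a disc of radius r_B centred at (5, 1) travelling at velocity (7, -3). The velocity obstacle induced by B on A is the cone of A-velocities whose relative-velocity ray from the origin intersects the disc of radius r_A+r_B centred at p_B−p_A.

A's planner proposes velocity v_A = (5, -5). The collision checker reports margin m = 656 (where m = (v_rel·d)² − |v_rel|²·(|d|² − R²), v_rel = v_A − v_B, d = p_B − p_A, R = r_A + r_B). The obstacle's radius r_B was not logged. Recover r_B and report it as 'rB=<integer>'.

m = 656
d = (5, 11);  v_rel = (-2, -2),  |v_rel|² = 8
v_rel×d = (-2)·(11) − (-2)·(5) = -12
since m = R²·8 − (-12)²:  R² = (144 + 656) / 8 = 100
R = √100 = 10  ⇒  r_B = 10 − 8 = 2

rB=2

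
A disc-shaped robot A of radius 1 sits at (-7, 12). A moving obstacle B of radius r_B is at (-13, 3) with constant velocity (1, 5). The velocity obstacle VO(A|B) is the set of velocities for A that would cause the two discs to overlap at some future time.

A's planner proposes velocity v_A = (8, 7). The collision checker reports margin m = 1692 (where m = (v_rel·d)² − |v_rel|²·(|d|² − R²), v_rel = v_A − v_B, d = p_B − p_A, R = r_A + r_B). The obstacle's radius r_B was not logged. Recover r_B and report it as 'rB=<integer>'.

m = 1692
d = (-6, -9);  v_rel = (7, 2),  |v_rel|² = 53
v_rel×d = (7)·(-9) − (2)·(-6) = -51
since m = R²·53 − (-51)²:  R² = (2601 + 1692) / 53 = 81
R = √81 = 9  ⇒  r_B = 9 − 1 = 8

rB=8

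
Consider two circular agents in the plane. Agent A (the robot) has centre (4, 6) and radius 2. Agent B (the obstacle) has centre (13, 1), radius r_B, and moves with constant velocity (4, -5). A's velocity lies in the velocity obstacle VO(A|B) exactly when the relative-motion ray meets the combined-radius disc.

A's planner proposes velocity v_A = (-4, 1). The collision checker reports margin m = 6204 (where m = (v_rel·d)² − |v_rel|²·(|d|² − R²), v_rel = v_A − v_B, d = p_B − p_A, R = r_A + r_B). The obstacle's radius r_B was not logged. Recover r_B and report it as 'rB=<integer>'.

m = 6204
d = (9, -5);  v_rel = (-8, 6),  |v_rel|² = 100
v_rel×d = (-8)·(-5) − (6)·(9) = -14
since m = R²·100 − (-14)²:  R² = (196 + 6204) / 100 = 64
R = √64 = 8  ⇒  r_B = 8 − 2 = 6

rB=6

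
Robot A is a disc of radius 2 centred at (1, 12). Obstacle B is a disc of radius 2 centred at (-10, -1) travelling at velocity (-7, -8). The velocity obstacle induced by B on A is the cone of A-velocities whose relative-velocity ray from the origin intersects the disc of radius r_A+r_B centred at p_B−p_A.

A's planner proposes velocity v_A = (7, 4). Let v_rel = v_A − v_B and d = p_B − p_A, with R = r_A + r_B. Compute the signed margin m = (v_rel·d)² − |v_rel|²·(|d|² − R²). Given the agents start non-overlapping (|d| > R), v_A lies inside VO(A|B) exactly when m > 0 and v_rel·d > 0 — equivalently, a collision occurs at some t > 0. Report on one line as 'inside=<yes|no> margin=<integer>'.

d = (-11, -13),  |d|² = 290;  R = 2+2 = 4,  c = 290−4² = 274
v_rel = (14, 12),  |v_rel|² = 340;  v_rel·d = (14)·(-11) + (12)·(-13) = -310
340·t² + 620·t + 274 = 0  ⇒  m = (-310)² − 340·274 = 2940
m = 2940 > 0,  v_rel·d = -310 < 0  ⇒  outside

inside=no margin=2940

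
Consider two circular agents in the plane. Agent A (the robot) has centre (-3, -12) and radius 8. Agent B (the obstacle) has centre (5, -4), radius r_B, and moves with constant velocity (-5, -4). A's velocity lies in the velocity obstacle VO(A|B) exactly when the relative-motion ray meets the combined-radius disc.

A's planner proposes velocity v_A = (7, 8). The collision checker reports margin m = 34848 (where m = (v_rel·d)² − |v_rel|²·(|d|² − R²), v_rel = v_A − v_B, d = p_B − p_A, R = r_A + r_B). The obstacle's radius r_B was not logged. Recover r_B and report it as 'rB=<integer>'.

m = 34848
d = (8, 8);  v_rel = (12, 12),  |v_rel|² = 288
v_rel×d = (12)·(8) − (12)·(8) = 0
since m = R²·288 − 0²:  R² = (0 + 34848) / 288 = 121
R = √121 = 11  ⇒  r_B = 11 − 8 = 3

rB=3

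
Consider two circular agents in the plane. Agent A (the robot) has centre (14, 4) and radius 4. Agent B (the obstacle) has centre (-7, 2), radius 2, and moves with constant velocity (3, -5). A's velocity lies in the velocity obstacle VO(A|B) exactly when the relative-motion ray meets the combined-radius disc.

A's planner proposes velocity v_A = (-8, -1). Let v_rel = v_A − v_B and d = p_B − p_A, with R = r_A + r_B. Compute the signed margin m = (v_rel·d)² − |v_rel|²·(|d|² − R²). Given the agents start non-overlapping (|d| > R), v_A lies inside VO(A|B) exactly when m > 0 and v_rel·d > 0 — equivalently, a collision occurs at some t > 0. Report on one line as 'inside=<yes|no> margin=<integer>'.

d = (-21, -2),  |d|² = 445;  R = 4+2 = 6,  c = 445−6² = 409
v_rel = (-11, 4),  |v_rel|² = 137;  v_rel·d = (-11)·(-21) + (4)·(-2) = 223
137·t² − 446·t + 409 = 0  ⇒  m = 223² − 137·409 = -6304
m = -6304 < 0,  v_rel·d = 223 > 0  ⇒  outside

inside=no margin=-6304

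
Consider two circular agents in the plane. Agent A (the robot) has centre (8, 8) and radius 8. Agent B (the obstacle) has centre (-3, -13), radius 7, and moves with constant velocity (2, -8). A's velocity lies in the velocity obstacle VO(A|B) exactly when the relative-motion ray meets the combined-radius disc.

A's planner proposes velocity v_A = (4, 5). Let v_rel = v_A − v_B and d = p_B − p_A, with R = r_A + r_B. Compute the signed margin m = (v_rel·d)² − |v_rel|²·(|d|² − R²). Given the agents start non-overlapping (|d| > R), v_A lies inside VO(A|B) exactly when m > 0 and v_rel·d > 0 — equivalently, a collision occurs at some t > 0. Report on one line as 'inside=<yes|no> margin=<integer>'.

d = (-11, -21),  |d|² = 562;  R = 8+7 = 15,  c = 562−15² = 337
v_rel = (2, 13),  |v_rel|² = 173;  v_rel·d = (2)·(-11) + (13)·(-21) = -295
173·t² + 590·t + 337 = 0  ⇒  m = (-295)² − 173·337 = 28724
m = 28724 > 0,  v_rel·d = -295 < 0  ⇒  outside

inside=no margin=28724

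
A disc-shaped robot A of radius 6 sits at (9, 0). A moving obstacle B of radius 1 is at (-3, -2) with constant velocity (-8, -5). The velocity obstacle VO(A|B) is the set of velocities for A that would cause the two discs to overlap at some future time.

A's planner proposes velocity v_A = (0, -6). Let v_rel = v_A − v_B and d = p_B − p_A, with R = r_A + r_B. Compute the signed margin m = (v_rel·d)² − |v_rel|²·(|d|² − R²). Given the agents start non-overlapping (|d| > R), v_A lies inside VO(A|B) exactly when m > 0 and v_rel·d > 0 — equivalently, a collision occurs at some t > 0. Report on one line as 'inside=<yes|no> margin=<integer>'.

d = (-12, -2),  |d|² = 148;  R = 6+1 = 7,  c = 148−7² = 99
v_rel = (8, -1),  |v_rel|² = 65;  v_rel·d = (8)·(-12) + (-1)·(-2) = -94
65·t² + 188·t + 99 = 0  ⇒  m = (-94)² − 65·99 = 2401
m = 2401 > 0,  v_rel·d = -94 < 0  ⇒  outside

inside=no margin=2401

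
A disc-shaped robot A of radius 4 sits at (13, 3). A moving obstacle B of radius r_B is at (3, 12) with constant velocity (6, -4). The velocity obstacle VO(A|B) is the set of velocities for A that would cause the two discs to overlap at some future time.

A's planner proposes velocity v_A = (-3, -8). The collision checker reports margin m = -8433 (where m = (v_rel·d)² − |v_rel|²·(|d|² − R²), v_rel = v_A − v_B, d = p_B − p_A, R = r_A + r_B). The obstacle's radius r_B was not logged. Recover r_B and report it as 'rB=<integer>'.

m = -8433
d = (-10, 9);  v_rel = (-9, -4),  |v_rel|² = 97
v_rel×d = (-9)·(9) − (-4)·(-10) = -121
since m = R²·97 − (-121)²:  R² = (14641 + -8433) / 97 = 64
R = √64 = 8  ⇒  r_B = 8 − 4 = 4

rB=4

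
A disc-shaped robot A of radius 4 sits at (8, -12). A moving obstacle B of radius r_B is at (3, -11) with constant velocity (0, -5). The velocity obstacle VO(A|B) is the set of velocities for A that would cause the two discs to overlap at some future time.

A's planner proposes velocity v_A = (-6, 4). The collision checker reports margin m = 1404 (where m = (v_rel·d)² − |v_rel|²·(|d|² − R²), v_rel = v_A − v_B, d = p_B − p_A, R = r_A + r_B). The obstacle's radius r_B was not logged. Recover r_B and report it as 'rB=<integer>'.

m = 1404
d = (-5, 1);  v_rel = (-6, 9),  |v_rel|² = 117
v_rel×d = (-6)·(1) − (9)·(-5) = 39
since m = R²·117 − 39²:  R² = (1521 + 1404) / 117 = 25
R = √25 = 5  ⇒  r_B = 5 − 4 = 1

rB=1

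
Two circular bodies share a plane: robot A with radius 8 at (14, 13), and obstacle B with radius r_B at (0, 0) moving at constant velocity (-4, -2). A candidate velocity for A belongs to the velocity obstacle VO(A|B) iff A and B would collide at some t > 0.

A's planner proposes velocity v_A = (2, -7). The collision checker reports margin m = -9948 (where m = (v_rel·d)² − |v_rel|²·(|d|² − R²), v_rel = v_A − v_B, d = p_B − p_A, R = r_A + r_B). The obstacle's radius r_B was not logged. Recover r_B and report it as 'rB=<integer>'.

m = -9948
d = (-14, -13);  v_rel = (6, -5),  |v_rel|² = 61
v_rel×d = (6)·(-13) − (-5)·(-14) = -148
since m = R²·61 − (-148)²:  R² = (21904 + -9948) / 61 = 196
R = √196 = 14  ⇒  r_B = 14 − 8 = 6

rB=6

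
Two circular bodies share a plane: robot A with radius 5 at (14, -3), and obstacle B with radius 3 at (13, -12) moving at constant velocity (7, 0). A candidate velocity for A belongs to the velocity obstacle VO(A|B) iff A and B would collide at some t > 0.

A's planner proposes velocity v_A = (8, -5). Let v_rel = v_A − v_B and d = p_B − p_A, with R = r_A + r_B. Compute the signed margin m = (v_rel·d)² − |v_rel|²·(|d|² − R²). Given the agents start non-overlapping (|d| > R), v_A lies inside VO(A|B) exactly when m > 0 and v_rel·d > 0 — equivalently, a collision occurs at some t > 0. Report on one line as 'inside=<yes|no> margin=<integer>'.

d = (-1, -9),  |d|² = 82;  R = 5+3 = 8,  c = 82−8² = 18
v_rel = (1, -5),  |v_rel|² = 26;  v_rel·d = (1)·(-1) + (-5)·(-9) = 44
26·t² − 88·t + 18 = 0  ⇒  m = 44² − 26·18 = 1468
m = 1468 > 0,  v_rel·d = 44 > 0  ⇒  inside

inside=yes margin=1468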